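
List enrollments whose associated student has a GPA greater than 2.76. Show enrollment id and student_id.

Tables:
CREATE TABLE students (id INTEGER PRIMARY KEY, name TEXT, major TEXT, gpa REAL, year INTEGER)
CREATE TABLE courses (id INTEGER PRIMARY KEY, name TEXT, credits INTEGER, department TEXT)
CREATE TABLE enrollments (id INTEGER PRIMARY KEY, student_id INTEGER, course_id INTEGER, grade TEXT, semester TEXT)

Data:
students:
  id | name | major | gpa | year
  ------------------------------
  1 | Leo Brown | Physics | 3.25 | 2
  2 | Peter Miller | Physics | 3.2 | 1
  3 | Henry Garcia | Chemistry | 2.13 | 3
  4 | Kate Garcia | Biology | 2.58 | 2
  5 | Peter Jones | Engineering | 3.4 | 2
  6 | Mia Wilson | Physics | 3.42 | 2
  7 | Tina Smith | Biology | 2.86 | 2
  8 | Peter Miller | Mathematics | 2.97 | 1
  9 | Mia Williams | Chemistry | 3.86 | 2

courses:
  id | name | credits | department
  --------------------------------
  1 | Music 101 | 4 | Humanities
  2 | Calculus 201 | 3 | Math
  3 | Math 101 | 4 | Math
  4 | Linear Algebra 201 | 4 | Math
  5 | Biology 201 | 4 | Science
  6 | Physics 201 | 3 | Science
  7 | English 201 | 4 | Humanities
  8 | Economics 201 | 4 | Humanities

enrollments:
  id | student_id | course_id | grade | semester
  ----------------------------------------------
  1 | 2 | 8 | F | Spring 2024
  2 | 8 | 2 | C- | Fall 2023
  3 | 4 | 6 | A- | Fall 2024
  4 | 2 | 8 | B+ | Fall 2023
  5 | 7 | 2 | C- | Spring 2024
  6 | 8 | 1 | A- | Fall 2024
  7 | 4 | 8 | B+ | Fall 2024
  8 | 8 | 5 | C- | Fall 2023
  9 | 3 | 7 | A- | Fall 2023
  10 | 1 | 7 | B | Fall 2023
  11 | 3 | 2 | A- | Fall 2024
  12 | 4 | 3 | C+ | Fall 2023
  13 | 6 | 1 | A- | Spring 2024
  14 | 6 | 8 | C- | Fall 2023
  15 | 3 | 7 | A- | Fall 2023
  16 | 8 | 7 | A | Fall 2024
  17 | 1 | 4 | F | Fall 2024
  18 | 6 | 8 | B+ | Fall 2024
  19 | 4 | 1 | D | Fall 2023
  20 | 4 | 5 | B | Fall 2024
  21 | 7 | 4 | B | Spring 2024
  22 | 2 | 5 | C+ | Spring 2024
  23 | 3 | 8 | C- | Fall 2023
SELECT id, student_id FROM enrollments WHERE student_id IN (SELECT id FROM students WHERE gpa > 2.76)

Execution result:
id | student_id
1 | 2
2 | 8
4 | 2
5 | 7
6 | 8
8 | 8
10 | 1
13 | 6
14 | 6
16 | 8
17 | 1
18 | 6
21 | 7
22 | 2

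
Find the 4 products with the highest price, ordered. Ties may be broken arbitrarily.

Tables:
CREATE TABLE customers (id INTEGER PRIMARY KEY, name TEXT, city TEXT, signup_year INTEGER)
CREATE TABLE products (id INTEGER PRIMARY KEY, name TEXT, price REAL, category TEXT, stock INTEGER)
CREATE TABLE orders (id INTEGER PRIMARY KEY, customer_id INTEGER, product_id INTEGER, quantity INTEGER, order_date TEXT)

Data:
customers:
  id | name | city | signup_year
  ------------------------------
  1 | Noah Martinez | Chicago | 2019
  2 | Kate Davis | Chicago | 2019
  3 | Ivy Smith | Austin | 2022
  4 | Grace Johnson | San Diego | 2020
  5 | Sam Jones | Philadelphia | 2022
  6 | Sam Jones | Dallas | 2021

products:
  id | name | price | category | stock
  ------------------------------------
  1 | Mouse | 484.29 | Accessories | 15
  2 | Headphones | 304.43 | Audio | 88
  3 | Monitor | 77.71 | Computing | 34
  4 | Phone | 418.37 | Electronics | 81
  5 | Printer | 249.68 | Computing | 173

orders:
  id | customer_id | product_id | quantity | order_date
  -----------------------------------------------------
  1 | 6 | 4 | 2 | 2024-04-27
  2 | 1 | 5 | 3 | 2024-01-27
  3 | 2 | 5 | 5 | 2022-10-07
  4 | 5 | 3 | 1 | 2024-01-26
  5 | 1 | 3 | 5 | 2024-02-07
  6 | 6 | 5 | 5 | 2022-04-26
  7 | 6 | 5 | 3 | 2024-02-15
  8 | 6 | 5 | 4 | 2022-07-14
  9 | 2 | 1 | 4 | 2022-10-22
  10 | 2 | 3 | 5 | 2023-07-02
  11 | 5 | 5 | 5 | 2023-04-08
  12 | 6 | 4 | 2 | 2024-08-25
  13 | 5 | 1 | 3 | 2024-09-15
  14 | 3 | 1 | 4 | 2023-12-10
SELECT name, price FROM products ORDER BY price DESC LIMIT 4

Execution result:
name | price
Mouse | 484.29
Phone | 418.37
Headphones | 304.43
Printer | 249.68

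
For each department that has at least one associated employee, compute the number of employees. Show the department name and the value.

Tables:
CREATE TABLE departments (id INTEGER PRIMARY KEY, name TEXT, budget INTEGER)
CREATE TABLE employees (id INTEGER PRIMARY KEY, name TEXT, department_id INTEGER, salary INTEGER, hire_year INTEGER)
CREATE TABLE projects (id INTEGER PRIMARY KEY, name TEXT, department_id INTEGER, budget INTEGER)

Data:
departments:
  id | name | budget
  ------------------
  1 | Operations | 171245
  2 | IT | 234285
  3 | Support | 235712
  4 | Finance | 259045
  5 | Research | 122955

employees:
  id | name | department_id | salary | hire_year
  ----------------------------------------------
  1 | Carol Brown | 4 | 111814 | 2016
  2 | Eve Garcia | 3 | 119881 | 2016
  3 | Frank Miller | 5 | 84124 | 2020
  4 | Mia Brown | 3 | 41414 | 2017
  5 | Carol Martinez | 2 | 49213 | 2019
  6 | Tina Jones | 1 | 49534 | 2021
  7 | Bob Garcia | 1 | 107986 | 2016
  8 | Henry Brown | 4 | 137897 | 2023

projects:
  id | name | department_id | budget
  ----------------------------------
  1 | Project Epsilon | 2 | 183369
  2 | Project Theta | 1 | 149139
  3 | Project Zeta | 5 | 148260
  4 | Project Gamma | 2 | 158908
SELECT p.name, COUNT(*) AS n FROM employees c JOIN departments p ON c.department_id = p.id GROUP BY p.id, p.name

Execution result:
name | n
Operations | 2
IT | 1
Support | 2
Finance | 2
Research | 1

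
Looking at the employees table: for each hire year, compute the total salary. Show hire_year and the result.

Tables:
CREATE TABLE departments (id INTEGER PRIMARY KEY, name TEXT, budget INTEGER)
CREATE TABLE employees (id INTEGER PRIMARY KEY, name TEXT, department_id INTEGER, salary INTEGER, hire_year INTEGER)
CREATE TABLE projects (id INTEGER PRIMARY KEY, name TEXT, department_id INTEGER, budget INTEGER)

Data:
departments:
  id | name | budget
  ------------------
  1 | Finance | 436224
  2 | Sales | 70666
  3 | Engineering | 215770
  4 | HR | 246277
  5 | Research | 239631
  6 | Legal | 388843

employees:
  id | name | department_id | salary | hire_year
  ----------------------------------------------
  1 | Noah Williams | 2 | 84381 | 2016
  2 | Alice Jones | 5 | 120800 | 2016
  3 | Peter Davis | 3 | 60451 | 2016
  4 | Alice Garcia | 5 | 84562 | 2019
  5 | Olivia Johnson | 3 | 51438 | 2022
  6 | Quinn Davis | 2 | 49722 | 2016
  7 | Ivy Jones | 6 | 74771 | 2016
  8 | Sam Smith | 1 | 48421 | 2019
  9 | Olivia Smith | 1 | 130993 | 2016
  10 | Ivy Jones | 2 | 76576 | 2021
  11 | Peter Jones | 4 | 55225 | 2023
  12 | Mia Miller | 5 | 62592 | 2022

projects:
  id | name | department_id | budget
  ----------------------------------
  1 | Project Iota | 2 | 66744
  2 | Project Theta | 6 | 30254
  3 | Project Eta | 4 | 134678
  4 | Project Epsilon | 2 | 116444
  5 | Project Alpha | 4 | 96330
SELECT hire_year, SUM(salary) AS sum_salary FROM employees GROUP BY hire_year

Execution result:
hire_year | sum_salary
2016 | 521118
2019 | 132983
2021 | 76576
2022 | 114030
2023 | 55225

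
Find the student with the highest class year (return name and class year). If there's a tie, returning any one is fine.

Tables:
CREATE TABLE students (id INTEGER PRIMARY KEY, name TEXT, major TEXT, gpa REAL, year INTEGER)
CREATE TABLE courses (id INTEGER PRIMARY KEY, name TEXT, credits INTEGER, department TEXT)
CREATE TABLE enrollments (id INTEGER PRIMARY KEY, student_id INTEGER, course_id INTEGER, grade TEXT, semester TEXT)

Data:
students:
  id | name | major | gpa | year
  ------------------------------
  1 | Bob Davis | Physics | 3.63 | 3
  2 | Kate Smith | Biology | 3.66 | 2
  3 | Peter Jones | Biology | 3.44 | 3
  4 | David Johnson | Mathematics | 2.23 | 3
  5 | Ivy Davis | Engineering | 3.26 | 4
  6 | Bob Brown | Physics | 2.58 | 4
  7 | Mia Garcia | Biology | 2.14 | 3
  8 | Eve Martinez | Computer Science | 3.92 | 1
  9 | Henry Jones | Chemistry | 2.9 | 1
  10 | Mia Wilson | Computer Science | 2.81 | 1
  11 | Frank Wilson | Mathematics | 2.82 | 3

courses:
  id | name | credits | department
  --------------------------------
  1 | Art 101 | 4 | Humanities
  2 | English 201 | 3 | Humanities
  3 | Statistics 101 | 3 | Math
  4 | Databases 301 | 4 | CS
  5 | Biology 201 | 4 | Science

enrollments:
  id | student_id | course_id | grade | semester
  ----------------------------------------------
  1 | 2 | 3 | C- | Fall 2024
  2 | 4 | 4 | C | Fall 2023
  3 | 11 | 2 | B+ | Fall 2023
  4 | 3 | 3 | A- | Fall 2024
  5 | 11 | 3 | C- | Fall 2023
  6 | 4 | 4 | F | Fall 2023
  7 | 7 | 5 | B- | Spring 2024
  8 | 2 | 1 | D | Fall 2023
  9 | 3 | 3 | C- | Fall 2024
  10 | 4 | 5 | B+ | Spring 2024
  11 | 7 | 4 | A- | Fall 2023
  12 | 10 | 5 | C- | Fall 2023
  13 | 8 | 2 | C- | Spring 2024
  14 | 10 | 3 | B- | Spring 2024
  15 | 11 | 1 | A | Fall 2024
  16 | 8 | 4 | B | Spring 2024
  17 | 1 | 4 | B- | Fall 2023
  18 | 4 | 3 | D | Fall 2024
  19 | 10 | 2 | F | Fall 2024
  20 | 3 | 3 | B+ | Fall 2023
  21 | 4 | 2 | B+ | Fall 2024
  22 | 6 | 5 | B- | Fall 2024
SELECT name, year FROM students ORDER BY year DESC LIMIT 1

Execution result:
name | year
Ivy Davis | 4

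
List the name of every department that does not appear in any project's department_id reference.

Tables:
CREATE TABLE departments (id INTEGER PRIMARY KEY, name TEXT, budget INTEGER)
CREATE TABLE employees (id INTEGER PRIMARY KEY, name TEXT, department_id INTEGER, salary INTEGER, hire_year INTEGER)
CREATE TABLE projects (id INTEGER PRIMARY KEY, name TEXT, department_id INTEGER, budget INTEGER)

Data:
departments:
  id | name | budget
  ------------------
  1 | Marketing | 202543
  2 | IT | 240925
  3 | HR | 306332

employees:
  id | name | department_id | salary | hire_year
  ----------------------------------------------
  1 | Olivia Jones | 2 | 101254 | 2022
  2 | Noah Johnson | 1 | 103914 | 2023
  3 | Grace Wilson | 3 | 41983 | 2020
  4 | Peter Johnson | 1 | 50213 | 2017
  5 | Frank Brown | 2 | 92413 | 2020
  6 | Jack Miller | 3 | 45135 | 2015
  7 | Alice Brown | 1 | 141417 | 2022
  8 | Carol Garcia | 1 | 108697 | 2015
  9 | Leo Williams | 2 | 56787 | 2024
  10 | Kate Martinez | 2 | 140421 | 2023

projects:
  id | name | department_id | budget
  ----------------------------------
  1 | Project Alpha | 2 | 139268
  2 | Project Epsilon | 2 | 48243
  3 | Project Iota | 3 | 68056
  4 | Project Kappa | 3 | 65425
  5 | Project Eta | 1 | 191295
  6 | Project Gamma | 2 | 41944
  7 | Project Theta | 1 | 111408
SELECT p.name FROM departments p LEFT JOIN projects c ON c.department_id = p.id WHERE c.id IS NULL

Execution result:
(no rows)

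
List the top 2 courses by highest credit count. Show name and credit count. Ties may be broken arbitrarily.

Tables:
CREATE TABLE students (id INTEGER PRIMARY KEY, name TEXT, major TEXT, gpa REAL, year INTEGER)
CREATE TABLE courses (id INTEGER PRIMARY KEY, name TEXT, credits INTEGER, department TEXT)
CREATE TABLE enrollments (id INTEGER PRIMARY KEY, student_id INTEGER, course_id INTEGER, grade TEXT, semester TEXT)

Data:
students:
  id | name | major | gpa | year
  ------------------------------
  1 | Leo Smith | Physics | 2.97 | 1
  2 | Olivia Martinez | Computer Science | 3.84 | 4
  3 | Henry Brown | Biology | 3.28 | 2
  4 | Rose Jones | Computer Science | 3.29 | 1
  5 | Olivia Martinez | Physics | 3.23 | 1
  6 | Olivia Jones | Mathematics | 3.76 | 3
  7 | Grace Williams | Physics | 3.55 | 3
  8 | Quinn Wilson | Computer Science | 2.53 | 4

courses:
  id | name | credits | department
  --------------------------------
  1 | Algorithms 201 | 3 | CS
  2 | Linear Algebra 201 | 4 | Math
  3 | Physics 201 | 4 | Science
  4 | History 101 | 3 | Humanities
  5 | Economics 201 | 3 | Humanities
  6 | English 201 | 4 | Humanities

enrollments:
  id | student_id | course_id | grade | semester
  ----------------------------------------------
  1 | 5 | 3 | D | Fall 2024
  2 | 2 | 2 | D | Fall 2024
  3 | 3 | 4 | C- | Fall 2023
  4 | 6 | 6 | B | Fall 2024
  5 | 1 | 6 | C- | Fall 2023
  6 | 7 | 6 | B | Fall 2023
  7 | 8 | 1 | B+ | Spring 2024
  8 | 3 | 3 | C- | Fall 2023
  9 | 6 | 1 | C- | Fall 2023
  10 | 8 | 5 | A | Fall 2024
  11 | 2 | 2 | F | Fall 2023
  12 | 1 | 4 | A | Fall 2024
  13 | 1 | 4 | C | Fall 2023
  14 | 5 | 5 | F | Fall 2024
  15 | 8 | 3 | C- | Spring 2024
SELECT name, credits FROM courses ORDER BY credits DESC LIMIT 2

Execution result:
name | credits
Linear Algebra 201 | 4
Physics 201 | 4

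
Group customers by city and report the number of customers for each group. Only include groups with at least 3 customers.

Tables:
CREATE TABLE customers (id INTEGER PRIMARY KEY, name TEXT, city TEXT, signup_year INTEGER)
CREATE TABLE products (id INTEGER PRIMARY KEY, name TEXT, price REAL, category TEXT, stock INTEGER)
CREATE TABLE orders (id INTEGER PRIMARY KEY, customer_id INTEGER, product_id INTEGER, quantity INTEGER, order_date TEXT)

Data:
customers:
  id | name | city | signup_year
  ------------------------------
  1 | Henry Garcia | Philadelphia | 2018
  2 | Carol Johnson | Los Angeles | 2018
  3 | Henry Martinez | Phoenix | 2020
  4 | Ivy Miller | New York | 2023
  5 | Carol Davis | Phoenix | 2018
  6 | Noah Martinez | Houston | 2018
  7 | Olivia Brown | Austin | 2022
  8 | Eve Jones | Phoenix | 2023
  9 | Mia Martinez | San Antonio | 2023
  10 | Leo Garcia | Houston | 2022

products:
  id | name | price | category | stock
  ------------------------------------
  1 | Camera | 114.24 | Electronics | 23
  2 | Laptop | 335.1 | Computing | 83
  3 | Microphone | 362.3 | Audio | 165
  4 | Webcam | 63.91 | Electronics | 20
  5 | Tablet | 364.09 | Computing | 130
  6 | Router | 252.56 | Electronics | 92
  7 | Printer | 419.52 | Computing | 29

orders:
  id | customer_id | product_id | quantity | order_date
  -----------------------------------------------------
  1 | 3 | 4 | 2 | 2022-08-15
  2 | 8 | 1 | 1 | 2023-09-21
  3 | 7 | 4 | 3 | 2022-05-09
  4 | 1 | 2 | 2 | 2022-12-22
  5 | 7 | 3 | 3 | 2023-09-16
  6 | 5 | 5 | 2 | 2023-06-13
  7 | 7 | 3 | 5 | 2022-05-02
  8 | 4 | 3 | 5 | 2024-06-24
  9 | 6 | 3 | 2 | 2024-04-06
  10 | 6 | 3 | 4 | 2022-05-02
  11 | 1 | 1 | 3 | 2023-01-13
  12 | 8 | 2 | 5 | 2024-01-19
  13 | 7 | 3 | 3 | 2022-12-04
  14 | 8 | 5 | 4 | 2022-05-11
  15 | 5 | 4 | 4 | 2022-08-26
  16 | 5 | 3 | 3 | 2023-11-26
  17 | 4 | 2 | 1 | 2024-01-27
SELECT city, COUNT(*) AS n FROM customers GROUP BY city HAVING COUNT(*) >= 3

Execution result:
city | n
Phoenix | 3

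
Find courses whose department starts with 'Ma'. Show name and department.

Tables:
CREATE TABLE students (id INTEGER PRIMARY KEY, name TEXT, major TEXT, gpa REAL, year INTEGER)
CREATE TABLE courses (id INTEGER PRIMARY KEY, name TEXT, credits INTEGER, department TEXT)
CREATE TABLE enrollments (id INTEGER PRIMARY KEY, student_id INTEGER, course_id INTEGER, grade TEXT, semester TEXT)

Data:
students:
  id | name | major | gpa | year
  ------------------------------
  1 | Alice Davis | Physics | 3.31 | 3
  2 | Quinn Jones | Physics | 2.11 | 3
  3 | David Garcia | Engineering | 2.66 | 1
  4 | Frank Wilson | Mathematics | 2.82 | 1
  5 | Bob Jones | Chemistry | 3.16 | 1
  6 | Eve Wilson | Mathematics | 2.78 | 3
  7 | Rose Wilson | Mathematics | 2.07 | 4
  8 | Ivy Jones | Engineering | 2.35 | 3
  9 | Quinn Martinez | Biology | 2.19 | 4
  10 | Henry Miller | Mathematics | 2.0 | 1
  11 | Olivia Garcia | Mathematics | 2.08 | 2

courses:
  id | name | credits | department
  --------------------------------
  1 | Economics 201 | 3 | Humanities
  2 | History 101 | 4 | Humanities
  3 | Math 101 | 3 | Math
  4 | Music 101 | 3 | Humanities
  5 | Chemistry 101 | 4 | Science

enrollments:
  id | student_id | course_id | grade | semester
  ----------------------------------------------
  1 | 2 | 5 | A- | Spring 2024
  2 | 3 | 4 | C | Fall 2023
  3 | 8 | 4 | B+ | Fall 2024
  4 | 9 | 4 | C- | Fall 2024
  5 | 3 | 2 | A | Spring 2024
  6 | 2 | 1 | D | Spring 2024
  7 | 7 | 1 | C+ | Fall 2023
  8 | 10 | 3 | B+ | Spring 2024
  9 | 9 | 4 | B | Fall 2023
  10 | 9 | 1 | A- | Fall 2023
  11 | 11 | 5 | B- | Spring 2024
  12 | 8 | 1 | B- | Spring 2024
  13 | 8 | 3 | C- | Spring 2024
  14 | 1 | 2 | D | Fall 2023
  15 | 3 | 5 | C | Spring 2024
SELECT name, department FROM courses WHERE department LIKE 'Ma%'

Execution result:
name | department
Math 101 | Math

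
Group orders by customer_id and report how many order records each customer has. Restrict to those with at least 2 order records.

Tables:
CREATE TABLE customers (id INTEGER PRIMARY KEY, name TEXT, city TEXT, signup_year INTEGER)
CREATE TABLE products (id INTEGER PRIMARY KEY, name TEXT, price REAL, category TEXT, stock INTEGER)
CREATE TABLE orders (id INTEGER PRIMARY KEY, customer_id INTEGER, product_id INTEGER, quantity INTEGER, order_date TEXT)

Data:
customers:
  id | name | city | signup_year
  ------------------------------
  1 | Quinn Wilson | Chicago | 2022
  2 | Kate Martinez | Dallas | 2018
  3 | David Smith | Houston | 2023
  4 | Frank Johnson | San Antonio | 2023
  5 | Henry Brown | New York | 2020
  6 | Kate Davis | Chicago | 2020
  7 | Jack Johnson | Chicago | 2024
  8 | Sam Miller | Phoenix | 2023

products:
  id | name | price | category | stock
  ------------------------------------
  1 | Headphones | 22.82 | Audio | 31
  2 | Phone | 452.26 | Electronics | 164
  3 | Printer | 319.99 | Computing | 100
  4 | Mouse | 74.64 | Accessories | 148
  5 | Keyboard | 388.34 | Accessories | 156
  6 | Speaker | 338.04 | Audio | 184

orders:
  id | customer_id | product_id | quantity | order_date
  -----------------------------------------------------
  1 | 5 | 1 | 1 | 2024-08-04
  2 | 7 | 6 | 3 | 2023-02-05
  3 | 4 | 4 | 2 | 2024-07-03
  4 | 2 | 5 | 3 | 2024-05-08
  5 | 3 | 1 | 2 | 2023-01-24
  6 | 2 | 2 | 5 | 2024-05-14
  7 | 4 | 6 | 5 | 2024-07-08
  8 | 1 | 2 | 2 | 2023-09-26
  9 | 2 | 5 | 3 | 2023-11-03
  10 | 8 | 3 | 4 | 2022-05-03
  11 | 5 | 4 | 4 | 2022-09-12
SELECT customer_id, COUNT(*) AS order_count FROM orders GROUP BY customer_id HAVING COUNT(*) >= 2

Execution result:
customer_id | order_count
2 | 3
4 | 2
5 | 2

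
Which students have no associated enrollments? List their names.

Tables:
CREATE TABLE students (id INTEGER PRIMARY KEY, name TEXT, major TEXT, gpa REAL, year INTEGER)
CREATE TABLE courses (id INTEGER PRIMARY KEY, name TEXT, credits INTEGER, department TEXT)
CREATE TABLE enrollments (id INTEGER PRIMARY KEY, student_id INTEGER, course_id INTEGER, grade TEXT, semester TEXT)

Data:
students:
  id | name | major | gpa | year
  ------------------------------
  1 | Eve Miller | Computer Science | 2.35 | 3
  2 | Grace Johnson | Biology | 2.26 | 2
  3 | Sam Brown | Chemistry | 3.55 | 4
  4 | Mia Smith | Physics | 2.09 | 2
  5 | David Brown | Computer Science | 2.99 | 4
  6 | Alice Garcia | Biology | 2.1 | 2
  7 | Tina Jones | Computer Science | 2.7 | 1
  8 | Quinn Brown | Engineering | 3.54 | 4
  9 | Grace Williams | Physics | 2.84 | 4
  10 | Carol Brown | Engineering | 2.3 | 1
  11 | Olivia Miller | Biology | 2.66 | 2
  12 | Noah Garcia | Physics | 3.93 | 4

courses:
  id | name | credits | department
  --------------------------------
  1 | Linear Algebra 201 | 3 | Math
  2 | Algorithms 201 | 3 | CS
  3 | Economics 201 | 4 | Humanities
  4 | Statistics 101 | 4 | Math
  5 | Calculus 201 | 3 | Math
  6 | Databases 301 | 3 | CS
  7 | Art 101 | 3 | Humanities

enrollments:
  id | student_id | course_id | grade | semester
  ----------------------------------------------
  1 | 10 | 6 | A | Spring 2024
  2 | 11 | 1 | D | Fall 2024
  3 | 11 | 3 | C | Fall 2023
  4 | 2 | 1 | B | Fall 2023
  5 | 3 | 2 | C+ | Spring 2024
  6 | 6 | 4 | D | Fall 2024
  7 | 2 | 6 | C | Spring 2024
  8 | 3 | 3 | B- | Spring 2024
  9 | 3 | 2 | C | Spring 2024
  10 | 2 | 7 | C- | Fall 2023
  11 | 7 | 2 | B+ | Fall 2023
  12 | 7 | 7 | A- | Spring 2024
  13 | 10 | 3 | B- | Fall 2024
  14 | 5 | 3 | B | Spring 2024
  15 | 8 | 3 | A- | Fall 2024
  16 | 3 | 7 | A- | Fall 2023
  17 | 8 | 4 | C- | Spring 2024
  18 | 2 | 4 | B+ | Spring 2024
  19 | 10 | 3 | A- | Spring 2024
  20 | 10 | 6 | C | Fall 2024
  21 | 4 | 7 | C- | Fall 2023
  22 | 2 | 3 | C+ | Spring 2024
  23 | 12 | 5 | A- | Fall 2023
SELECT p.name FROM students p LEFT JOIN enrollments c ON c.student_id = p.id WHERE c.id IS NULL

Execution result:
name
Eve Miller
Grace Williams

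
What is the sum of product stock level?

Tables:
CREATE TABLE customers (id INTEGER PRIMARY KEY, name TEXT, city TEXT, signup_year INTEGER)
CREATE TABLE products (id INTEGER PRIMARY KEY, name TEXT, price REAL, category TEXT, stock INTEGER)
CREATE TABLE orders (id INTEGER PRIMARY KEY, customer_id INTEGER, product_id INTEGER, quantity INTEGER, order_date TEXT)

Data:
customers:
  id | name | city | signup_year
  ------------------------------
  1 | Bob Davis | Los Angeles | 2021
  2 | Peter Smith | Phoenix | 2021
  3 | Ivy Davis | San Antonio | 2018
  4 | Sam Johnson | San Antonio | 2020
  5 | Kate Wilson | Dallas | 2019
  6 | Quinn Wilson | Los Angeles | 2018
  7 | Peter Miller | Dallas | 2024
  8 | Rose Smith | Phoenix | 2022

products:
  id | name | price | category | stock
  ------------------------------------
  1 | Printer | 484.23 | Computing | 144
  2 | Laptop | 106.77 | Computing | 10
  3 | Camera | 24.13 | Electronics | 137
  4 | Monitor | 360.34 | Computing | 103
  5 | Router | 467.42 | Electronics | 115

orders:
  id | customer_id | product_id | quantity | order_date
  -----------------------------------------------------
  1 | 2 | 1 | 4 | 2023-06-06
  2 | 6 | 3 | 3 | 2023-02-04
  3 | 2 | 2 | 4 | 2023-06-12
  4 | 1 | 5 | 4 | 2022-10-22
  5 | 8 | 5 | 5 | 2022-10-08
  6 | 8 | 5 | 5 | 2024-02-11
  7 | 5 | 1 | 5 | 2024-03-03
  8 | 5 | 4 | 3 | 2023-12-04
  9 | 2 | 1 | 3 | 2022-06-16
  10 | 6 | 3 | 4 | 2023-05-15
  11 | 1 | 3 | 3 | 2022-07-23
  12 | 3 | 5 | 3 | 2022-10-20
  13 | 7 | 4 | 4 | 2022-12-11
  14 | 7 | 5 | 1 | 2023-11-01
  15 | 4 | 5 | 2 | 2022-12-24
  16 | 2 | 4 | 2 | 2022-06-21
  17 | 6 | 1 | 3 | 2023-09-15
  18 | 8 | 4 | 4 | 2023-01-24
SELECT SUM(stock) FROM products

Execution result:
509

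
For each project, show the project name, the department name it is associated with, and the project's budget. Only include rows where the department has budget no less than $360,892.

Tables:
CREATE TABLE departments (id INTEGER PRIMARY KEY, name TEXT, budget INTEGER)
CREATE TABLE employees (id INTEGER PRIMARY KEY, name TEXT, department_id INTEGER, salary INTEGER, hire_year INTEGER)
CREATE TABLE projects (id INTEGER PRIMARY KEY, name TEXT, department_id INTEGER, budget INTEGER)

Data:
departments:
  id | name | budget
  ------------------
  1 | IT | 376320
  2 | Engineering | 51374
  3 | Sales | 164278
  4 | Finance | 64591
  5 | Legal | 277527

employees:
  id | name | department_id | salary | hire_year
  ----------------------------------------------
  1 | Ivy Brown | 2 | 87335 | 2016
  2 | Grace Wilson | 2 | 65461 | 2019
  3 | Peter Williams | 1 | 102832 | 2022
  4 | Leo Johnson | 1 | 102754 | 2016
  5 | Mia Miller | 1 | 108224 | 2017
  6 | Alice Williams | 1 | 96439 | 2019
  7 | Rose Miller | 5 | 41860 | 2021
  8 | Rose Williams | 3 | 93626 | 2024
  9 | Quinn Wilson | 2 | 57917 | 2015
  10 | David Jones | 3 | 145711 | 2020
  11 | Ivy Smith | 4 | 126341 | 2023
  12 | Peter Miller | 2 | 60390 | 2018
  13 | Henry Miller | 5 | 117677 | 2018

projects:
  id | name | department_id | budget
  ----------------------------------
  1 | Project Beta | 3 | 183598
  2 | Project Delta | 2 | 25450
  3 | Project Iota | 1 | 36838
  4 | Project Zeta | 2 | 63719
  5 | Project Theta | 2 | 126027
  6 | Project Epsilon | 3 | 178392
SELECT c.name, p.name AS department, c.budget FROM projects c JOIN departments p ON c.department_id = p.id WHERE p.budget >= 360892

Execution result:
name | department | budget
Project Iota | IT | 36838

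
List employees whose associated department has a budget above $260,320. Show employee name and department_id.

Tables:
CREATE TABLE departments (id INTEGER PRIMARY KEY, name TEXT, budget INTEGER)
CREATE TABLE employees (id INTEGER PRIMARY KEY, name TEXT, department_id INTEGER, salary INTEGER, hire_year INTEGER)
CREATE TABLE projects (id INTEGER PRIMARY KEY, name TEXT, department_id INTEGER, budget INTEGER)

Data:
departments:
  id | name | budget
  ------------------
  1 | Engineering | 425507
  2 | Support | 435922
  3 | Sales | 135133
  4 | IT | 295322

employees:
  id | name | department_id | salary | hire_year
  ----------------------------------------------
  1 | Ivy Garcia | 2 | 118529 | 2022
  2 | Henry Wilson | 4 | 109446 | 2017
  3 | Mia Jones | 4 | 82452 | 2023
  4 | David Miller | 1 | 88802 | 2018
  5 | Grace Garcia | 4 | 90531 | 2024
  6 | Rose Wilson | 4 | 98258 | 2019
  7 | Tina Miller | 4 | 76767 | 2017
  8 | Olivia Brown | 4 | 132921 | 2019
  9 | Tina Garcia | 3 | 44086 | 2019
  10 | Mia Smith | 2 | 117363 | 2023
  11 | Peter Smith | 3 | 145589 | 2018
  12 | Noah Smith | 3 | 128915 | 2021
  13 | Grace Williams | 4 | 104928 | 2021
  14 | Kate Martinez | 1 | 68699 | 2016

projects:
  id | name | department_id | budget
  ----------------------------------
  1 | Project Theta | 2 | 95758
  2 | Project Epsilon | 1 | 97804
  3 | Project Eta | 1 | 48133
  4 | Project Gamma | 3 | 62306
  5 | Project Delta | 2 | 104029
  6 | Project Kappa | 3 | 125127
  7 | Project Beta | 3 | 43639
SELECT name, department_id FROM employees WHERE department_id IN (SELECT id FROM departments WHERE budget > 260320)

Execution result:
name | department_id
Ivy Garcia | 2
Henry Wilson | 4
Mia Jones | 4
David Miller | 1
Grace Garcia | 4
Rose Wilson | 4
Tina Miller | 4
Olivia Brown | 4
Mia Smith | 2
Grace Williams | 4
Kate Martinez | 1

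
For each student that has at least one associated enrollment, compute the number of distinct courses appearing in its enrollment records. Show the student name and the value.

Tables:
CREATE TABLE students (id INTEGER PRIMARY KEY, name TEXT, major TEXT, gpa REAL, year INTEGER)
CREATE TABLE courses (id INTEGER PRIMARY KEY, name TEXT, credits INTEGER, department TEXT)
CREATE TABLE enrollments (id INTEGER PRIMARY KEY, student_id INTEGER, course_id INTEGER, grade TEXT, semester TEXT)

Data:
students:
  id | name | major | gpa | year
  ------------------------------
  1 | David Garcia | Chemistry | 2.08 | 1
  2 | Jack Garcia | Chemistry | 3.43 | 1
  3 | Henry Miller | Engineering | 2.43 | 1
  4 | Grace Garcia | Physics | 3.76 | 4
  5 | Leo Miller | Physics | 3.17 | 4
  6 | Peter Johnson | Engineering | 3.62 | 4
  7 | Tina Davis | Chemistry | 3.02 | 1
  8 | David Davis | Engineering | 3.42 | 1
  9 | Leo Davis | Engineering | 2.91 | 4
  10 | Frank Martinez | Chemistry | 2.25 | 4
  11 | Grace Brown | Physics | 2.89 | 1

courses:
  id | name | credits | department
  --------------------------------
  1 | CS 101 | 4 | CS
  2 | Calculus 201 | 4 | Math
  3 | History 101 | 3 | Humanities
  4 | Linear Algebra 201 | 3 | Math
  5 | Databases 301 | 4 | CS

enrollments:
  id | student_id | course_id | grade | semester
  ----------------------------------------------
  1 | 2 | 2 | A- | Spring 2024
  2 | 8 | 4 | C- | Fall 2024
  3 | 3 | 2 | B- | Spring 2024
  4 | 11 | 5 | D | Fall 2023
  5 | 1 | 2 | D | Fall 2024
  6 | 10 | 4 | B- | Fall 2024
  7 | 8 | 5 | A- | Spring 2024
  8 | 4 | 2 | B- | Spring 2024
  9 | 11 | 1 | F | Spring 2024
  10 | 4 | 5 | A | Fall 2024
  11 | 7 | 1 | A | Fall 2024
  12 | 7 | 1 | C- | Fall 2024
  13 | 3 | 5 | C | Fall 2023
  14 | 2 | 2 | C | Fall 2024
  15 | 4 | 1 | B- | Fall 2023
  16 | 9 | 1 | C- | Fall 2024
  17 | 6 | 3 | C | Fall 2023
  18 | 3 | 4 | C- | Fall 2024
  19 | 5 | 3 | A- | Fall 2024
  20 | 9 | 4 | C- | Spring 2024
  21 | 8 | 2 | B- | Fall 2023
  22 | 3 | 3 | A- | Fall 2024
SELECT p.name, COUNT(DISTINCT c.course_id) AS distinct_course_count FROM enrollments c JOIN students p ON c.student_id = p.id GROUP BY p.id, p.name

Execution result:
name | distinct_course_count
David Garcia | 1
Jack Garcia | 1
Henry Miller | 4
Grace Garcia | 3
Leo Miller | 1
Peter Johnson | 1
Tina Davis | 1
David Davis | 3
Leo Davis | 2
Frank Martinez | 1
Grace Brown | 2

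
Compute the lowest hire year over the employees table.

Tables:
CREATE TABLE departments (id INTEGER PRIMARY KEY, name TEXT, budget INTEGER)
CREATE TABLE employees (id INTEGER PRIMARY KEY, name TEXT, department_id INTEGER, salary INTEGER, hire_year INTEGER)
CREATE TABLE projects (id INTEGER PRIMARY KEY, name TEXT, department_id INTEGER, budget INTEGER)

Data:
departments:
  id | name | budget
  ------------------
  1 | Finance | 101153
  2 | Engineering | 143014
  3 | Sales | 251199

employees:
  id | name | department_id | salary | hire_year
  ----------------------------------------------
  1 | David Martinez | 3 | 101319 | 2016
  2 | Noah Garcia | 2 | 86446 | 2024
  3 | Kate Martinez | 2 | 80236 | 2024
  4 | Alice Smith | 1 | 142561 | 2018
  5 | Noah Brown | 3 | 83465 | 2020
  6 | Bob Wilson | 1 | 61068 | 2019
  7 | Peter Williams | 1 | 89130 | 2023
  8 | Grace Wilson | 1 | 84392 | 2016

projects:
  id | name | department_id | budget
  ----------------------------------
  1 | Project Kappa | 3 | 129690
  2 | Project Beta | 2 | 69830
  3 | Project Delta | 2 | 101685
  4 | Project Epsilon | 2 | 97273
SELECT MIN(hire_year) FROM employees

Execution result:
2016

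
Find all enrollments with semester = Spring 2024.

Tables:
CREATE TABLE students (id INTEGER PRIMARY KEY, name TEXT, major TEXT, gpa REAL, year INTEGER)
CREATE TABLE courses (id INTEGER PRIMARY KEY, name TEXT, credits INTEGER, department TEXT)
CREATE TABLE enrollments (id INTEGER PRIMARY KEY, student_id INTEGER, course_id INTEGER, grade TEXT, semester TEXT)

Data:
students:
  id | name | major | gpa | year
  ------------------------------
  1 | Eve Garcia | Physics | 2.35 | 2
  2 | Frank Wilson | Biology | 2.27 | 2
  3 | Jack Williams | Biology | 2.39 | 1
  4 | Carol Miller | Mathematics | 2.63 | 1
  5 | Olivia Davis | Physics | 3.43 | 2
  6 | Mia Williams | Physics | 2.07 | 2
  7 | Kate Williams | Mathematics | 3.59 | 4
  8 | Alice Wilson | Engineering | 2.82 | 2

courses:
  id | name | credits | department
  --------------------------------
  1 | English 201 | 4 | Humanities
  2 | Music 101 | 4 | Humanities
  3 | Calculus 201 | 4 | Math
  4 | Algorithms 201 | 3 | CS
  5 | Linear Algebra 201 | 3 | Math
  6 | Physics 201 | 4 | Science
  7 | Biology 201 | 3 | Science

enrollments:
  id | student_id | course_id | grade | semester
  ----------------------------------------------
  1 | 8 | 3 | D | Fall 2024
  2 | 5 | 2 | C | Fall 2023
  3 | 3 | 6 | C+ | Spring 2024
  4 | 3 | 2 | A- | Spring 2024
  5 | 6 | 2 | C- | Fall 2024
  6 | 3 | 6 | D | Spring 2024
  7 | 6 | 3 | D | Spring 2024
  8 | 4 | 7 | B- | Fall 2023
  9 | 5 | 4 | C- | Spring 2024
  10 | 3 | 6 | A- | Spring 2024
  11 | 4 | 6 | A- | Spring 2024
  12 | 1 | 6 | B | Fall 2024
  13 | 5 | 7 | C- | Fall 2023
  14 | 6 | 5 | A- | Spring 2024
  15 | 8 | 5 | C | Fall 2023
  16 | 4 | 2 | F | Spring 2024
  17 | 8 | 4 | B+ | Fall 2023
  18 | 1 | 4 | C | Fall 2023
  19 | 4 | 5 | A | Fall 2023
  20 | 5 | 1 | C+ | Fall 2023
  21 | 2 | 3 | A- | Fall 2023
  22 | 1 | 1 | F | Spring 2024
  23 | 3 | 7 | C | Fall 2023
SELECT id, semester FROM enrollments WHERE semester = 'Spring 2024'

Execution result:
id | semester
3 | Spring 2024
4 | Spring 2024
6 | Spring 2024
7 | Spring 2024
9 | Spring 2024
10 | Spring 2024
11 | Spring 2024
14 | Spring 2024
16 | Spring 2024
22 | Spring 2024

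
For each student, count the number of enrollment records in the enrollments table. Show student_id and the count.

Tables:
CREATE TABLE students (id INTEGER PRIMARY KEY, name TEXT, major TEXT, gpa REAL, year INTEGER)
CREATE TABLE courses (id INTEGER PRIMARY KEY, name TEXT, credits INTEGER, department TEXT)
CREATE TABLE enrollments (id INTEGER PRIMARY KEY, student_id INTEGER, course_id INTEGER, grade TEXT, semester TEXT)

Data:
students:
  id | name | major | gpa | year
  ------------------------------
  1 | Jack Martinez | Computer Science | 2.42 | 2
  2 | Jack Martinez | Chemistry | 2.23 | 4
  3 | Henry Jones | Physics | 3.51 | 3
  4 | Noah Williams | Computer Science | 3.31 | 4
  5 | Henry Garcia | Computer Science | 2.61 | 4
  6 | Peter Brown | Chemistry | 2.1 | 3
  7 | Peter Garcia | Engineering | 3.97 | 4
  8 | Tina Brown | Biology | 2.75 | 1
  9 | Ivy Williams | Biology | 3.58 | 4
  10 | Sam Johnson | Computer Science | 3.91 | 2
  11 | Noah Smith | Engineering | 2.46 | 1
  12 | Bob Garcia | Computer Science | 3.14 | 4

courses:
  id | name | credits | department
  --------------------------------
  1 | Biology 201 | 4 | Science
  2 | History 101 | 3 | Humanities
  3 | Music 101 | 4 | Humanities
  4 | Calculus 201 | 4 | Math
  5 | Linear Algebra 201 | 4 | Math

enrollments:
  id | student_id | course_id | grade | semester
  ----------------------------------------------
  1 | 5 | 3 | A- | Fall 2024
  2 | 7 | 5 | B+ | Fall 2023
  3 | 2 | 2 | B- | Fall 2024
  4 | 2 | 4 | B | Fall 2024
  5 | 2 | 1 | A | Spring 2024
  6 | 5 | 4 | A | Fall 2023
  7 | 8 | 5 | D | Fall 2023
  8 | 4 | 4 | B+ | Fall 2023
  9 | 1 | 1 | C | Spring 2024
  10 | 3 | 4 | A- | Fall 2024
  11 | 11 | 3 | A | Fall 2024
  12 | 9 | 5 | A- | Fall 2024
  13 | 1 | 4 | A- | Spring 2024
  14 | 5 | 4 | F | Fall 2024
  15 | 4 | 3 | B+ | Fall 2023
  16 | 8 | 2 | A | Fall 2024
SELECT student_id, COUNT(*) AS enrollment_count FROM enrollments GROUP BY student_id

Execution result:
student_id | enrollment_count
1 | 2
2 | 3
3 | 1
4 | 2
5 | 3
7 | 1
8 | 2
9 | 1
11 | 1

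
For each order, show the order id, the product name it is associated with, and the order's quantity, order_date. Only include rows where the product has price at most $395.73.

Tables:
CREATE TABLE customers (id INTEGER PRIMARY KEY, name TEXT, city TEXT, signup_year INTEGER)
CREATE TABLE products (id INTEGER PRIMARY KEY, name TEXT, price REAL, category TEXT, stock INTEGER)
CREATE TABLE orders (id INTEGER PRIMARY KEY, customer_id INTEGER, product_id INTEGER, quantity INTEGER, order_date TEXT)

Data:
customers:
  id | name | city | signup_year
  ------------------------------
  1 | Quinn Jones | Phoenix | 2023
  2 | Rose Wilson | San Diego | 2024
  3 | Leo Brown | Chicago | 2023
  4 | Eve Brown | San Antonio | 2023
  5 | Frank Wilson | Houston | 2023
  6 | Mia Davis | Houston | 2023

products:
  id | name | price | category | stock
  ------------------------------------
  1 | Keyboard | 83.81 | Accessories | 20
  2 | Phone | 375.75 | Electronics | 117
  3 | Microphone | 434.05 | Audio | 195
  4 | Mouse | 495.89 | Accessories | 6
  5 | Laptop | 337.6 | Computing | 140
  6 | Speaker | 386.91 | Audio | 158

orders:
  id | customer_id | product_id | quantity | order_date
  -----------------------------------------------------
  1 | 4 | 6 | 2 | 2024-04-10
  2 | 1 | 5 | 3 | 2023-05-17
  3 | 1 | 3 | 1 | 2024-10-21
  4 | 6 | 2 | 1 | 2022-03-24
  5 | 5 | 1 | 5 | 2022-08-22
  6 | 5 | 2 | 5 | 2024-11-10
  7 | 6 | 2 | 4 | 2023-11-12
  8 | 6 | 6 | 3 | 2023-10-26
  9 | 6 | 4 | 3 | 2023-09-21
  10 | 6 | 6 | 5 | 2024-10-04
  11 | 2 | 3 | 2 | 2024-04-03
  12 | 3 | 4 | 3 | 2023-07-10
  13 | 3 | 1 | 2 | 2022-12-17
SELECT c.id, p.name AS product, c.quantity, c.order_date FROM orders c JOIN products p ON c.product_id = p.id WHERE p.price <= 395.73

Execution result:
id | product | quantity | order_date
1 | Speaker | 2 | 2024-04-10
2 | Laptop | 3 | 2023-05-17
4 | Phone | 1 | 2022-03-24
5 | Keyboard | 5 | 2022-08-22
6 | Phone | 5 | 2024-11-10
7 | Phone | 4 | 2023-11-12
8 | Speaker | 3 | 2023-10-26
10 | Speaker | 5 | 2024-10-04
13 | Keyboard | 2 | 2022-12-17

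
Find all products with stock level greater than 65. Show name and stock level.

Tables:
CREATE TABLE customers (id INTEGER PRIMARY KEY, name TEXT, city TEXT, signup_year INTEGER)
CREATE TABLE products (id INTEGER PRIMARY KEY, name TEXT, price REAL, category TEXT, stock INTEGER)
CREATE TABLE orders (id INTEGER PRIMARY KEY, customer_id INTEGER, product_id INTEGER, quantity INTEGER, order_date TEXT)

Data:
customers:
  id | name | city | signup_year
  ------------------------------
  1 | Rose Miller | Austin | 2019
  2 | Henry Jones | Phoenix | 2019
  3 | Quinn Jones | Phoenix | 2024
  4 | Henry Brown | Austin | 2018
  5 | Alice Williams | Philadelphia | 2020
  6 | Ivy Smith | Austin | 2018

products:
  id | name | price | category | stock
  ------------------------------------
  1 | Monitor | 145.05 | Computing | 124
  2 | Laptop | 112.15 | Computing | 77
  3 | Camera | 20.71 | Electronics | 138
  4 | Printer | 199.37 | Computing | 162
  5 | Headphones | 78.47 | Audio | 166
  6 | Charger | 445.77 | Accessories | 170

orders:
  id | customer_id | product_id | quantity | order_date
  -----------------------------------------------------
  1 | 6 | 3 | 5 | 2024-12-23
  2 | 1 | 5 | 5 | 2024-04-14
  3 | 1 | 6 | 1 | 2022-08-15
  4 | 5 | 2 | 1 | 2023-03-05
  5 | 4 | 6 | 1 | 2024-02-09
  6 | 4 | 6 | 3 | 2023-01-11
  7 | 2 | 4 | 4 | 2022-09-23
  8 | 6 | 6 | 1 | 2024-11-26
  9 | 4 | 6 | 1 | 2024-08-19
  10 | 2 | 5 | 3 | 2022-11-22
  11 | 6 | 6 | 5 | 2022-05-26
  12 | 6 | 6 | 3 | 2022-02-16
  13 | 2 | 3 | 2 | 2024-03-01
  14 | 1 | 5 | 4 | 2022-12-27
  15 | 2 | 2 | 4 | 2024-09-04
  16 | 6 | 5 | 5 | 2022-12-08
SELECT name, stock FROM products WHERE stock > 65

Execution result:
name | stock
Monitor | 124
Laptop | 77
Camera | 138
Printer | 162
Headphones | 166
Charger | 170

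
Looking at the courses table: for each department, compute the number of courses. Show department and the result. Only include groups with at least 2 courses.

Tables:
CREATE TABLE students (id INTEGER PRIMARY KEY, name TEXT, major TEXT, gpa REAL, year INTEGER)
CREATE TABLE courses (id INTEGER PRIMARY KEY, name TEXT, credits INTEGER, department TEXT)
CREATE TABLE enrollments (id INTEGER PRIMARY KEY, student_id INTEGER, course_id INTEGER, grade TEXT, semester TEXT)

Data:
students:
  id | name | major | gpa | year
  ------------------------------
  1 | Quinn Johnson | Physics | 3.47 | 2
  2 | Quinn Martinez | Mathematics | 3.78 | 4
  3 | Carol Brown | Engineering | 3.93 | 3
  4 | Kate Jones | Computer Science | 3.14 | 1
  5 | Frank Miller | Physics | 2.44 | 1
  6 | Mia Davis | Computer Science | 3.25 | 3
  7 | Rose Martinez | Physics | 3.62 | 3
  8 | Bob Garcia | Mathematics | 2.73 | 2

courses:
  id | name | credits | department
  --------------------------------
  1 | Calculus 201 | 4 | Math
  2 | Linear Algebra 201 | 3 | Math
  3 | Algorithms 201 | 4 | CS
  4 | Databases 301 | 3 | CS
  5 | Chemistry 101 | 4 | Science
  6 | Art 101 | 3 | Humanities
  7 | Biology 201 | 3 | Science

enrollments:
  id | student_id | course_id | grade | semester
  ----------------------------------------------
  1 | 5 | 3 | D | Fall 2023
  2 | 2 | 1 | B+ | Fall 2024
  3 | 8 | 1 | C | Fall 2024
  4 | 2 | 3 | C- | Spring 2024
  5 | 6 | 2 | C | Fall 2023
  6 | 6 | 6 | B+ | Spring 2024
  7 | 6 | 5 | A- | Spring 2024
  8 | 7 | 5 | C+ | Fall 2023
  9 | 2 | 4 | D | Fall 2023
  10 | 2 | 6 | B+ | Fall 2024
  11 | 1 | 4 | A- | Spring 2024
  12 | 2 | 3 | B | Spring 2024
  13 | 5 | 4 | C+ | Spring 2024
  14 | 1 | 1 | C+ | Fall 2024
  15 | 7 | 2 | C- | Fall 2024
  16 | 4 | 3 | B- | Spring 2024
SELECT department, COUNT(*) AS n FROM courses GROUP BY department HAVING COUNT(*) >= 2

Execution result:
department | n
CS | 2
Math | 2
Science | 2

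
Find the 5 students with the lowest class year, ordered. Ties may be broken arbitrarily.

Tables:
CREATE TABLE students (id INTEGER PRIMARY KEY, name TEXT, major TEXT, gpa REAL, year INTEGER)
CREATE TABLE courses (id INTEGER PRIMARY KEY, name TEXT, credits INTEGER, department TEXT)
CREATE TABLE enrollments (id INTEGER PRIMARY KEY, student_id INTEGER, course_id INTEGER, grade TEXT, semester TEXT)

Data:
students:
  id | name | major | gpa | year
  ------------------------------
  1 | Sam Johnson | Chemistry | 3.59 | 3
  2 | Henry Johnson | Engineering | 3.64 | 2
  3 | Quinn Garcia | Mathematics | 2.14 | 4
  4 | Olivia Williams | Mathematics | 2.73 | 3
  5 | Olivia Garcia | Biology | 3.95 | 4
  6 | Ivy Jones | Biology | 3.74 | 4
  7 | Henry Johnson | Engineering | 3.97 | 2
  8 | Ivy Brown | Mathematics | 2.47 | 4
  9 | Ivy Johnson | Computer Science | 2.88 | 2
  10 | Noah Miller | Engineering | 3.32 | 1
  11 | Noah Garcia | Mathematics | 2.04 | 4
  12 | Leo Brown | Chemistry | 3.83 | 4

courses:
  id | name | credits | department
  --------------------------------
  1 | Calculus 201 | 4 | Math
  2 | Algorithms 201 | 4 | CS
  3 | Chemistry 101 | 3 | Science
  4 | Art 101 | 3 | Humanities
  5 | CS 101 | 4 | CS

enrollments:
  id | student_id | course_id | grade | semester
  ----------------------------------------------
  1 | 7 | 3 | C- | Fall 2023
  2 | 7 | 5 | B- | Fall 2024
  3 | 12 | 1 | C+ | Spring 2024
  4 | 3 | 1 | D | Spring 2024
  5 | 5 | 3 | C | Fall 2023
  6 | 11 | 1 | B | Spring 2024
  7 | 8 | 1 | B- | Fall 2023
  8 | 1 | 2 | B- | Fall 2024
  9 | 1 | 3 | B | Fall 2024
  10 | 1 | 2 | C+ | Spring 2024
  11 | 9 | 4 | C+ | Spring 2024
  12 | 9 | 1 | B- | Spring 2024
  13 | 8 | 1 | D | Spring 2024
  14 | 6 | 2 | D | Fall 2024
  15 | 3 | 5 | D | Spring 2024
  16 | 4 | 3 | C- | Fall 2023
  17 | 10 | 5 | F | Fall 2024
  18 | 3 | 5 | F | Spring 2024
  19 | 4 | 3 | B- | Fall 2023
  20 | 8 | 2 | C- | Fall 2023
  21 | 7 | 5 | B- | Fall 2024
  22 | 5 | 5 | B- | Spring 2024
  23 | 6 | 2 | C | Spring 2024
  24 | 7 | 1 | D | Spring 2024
SELECT name, year FROM students ORDER BY year ASC LIMIT 5

Execution result:
name | year
Noah Miller | 1
Henry Johnson | 2
Henry Johnson | 2
Ivy Johnson | 2
Sam Johnson | 3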